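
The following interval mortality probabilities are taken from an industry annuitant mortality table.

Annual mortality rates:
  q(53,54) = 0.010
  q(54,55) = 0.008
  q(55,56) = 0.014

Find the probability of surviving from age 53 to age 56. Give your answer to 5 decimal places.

0.96833

Survival from 53 to 56 is the product of surviving each interval: (1 − 0.010) × (1 − 0.008) × (1 − 0.014).
= 0.990 × 0.992 × 0.986 = 0.968331.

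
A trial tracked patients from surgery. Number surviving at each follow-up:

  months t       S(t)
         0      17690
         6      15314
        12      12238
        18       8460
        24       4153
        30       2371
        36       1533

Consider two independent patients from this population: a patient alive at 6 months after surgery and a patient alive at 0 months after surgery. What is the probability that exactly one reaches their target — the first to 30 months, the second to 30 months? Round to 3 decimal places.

p₁ = S(30)/S(6) = 2371/15314 = 0.154826; p₂ = S(30)/S(0) = 2371/17690 = 0.134031.
P(exactly one) = p₁(1−p₂) + (1−p₁)p₂ = 0.134075 + 0.113280 = 0.247354.

0.247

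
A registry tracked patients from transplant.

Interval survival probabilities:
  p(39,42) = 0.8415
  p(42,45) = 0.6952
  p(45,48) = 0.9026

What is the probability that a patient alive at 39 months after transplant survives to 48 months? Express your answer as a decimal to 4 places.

Chaining the interval survival probabilities: 0.8415 × 0.6952 × 0.9026.
= 0.528031.

0.5280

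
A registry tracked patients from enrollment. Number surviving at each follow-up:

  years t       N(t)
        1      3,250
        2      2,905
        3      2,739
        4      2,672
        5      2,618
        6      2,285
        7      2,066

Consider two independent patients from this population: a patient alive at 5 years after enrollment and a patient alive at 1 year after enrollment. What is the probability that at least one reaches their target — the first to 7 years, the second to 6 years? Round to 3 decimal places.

p₁ = N(7)/N(5) = 2,066/2,618 = 0.789152; p₂ = N(6)/N(1) = 2,285/3,250 = 0.703077.
P(at least one) = 1 − (1−p₁)(1−p₂) = 1 − 0.210848 × 0.296923 = 0.937394.

0.937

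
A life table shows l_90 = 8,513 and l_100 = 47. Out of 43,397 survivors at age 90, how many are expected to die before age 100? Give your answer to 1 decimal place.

43157.4

The relevant probability is 1 − 47/8,513 = 0.994479.
Expected number = 43,397 × 0.994479 = 43157.4.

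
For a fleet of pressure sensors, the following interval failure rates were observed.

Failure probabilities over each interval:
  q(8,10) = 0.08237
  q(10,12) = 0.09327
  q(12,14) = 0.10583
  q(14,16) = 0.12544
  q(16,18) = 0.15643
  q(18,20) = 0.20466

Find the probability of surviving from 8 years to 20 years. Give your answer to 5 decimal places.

0.43655

The overall survival probability is (1 − 0.08237) × (1 − 0.09327) × (1 − 0.10583) × (1 − 0.12544) × (1 − 0.15643) × (1 − 0.20466).
= 0.91763 × 0.90673 × 0.89417 × 0.87456 × 0.84357 × 0.79534 = 0.436545.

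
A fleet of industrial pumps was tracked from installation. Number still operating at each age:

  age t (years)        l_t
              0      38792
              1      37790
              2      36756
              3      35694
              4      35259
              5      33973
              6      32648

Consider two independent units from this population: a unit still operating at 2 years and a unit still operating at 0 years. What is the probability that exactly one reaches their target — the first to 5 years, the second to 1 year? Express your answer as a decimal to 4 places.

0.0976

p₁ = l_5/l_2 = 33973/36756 = 0.924284; p₂ = l_1/l_0 = 37790/38792 = 0.974170.
P(exactly one) = p₁(1−p₂) + (1−p₁)p₂ = 0.023874 + 0.073760 = 0.097635.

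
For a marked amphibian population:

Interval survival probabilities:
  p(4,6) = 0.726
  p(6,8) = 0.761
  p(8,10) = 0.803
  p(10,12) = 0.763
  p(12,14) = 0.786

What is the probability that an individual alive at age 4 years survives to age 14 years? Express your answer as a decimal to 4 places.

P(survive 4→14) = 0.726 × 0.761 × 0.803 × 0.763 × 0.786.
= 0.266063.

0.2661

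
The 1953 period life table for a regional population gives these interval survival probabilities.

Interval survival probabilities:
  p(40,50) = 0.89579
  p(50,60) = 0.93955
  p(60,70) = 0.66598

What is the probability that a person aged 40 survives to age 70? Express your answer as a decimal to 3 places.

The overall survival probability is 0.89579 × 0.93955 × 0.66598.
= 0.560515.

0.561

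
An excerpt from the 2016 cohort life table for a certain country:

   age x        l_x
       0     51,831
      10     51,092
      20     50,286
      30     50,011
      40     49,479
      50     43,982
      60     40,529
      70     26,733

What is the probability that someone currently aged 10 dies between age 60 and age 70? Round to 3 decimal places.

0.270

This is the probability of reaching 60 but not 70, conditional on being alive at 10: (l_60 − l_70) / l_10.
= (40,529 − 26,733) / 51,092 = 13,796 / 51,092 = 0.270023.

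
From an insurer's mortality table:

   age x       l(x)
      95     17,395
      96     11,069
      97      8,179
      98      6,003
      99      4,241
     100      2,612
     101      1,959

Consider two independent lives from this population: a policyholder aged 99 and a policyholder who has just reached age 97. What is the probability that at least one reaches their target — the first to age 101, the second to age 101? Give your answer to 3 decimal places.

0.591

p₁ = l(101)/l(99) = 1,959/4,241 = 0.461919; p₂ = l(101)/l(97) = 1,959/8,179 = 0.239516.
P(at least one) = 1 − (1−p₁)(1−p₂) = 1 − 0.538081 × 0.760484 = 0.590798.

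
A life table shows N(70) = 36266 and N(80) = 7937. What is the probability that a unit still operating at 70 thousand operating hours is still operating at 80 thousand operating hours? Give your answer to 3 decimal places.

The conditional survival probability is N(80)/N(70) = 7937/36266 = 0.218855.

0.219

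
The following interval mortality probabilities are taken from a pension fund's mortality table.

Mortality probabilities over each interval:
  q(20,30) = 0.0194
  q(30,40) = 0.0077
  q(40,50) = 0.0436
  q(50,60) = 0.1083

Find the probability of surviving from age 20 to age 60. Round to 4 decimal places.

0.8298

P(survive 20→60) = (1 − 0.0194) × (1 − 0.0077) × (1 − 0.0436) × (1 − 0.1083).
= 0.9806 × 0.9923 × 0.9564 × 0.8917 = 0.829838.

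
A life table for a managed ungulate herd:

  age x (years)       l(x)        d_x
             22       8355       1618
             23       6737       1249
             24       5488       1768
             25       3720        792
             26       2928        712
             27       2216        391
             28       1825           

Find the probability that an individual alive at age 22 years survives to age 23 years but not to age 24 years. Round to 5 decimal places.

This is the probability of reaching 23 but not 24, conditional on being alive at 22: (l(23) − l(24)) / l(22).
= (6737 − 5488) / 8355 = 1249 / 8355 = 0.149491.

0.14949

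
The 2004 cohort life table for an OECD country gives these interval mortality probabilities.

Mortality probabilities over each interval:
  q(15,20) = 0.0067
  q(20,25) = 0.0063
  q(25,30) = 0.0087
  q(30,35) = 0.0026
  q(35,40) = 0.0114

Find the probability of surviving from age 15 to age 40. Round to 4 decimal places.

Survival from 15 to 40 is the product of surviving each interval: (1 − 0.0067) × (1 − 0.0063) × (1 − 0.0087) × (1 − 0.0026) × (1 − 0.0114).
= 0.9933 × 0.9937 × 0.9913 × 0.9974 × 0.9886 = 0.964786.

0.9648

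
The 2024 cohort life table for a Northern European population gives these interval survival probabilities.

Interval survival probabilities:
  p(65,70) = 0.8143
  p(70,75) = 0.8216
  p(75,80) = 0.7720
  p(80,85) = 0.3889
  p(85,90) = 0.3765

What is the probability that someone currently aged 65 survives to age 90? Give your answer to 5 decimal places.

Survival from 65 to 90 is the product of surviving each interval: 0.8143 × 0.8216 × 0.7720 × 0.3889 × 0.3765.
= 0.075625.

0.07562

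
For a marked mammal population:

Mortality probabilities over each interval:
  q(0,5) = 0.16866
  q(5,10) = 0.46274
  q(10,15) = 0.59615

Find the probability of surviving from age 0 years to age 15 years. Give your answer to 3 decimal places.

Chaining the interval survival probabilities: (1 − 0.16866) × (1 − 0.46274) × (1 − 0.59615).
= 0.83134 × 0.53726 × 0.40385 = 0.180378.

0.180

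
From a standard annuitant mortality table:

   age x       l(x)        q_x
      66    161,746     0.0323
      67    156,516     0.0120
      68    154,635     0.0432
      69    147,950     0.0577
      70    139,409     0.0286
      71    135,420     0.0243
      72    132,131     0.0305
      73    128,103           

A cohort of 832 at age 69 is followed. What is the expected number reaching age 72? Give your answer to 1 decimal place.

743.0

The relevant probability is 132,131/147,950 = 0.893079.
Expected number = 832 × 0.893079 = 743.0.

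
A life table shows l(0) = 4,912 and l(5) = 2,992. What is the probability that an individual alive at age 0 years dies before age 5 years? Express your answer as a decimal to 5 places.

P(die before 5 | alive at 0) = 1 − l(5)/l(0) = 1 − 2,992/4,912 = (1,920)/4,912 = 0.390879.

0.39088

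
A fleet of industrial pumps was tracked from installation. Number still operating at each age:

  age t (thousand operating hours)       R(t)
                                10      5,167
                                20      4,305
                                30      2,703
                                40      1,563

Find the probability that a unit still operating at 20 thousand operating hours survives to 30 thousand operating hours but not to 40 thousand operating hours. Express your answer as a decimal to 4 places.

This is the probability of reaching 30 but not 40, conditional on being operational at 20: (R(30) − R(40)) / R(20).
= (2,703 − 1,563) / 4,305 = 1,140 / 4,305 = 0.264808.

0.2648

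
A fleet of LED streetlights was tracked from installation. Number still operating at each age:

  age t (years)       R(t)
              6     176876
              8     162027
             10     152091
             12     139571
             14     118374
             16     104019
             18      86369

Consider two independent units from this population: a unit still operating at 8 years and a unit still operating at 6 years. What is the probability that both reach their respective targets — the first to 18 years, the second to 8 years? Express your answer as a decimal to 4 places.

0.4883

p₁ = R(18)/R(8) = 86369/162027 = 0.533053; p₂ = R(8)/R(6) = 162027/176876 = 0.916049.
P(both) = p₁ × p₂ = 0.533053 × 0.916049 = 0.488303.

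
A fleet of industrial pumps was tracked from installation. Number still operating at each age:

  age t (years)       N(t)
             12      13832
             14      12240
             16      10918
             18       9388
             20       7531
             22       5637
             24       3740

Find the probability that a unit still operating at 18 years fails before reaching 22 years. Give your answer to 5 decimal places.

0.39955

P(fail before 22 | operational at 18) = 1 − N(22)/N(18) = 1 − 5637/9388 = (3751)/9388 = 0.399553.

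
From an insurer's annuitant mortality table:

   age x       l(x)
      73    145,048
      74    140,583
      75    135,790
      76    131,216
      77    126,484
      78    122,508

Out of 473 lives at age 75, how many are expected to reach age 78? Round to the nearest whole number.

The relevant probability is 122,508/135,790 = 0.902187.
Expected number = 473 × 0.902187 = 427.

427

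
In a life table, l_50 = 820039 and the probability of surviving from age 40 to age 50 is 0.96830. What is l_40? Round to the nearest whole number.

846885

l_40 = l_50 / p = 820039 / 0.96830 = 846885.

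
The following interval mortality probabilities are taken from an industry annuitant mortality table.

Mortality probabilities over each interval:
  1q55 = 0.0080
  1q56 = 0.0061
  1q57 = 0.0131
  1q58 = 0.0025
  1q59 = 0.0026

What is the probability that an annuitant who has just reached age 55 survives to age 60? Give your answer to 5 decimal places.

0.96808

5p55 = (1 − 0.0080) × (1 − 0.0061) × (1 − 0.0131) × (1 − 0.0025) × (1 − 0.0026).
= 0.9920 × 0.9939 × 0.9869 × 0.9975 × 0.9974 = 0.968077.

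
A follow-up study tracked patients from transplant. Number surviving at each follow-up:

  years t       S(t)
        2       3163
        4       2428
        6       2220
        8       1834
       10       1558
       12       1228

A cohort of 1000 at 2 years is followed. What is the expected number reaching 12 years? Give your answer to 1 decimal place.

The relevant probability is 1228/3163 = 0.388239.
Expected number = 1000 × 0.388239 = 388.2.

388.2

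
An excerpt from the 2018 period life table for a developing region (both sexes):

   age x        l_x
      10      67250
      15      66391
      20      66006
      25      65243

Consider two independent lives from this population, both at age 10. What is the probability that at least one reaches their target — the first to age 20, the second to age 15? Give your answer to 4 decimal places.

0.9998

p₁ = l_20/l_10 = 66006/67250 = 0.981502; p₂ = l_15/l_10 = 66391/67250 = 0.987227.
P(at least one) = 1 − (1−p₁)(1−p₂) = 1 − 0.018498 × 0.012773 = 0.999764.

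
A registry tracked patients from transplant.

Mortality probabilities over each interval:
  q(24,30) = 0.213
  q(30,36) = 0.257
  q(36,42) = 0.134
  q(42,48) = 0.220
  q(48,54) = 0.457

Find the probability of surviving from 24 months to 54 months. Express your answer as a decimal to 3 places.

Chaining the interval survival probabilities: (1 − 0.213) × (1 − 0.257) × (1 − 0.134) × (1 − 0.220) × (1 − 0.457).
= 0.787 × 0.743 × 0.866 × 0.780 × 0.543 = 0.214475.

0.214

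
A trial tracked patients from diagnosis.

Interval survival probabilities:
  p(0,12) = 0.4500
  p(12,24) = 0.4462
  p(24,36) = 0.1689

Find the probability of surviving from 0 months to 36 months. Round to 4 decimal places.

0.0339

Chaining the interval survival probabilities: 0.4500 × 0.4462 × 0.1689.
= 0.033913.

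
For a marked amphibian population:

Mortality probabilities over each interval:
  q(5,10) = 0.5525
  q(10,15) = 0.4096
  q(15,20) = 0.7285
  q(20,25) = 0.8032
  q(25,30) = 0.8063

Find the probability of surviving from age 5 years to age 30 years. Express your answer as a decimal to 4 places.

0.0027

Chaining the interval survival probabilities: (1 − 0.5525) × (1 − 0.4096) × (1 − 0.7285) × (1 − 0.8032) × (1 − 0.8063).
= 0.4475 × 0.5904 × 0.2715 × 0.1968 × 0.1937 = 0.002734.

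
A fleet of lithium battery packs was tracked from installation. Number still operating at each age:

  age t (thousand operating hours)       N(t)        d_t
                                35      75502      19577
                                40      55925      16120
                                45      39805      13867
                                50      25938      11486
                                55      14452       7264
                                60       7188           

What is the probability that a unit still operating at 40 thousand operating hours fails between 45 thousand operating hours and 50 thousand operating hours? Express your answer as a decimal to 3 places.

0.248

This is the probability of reaching 45 but not 50, conditional on being operational at 40: (N(45) − N(50)) / N(40).
= (39805 − 25938) / 55925 = 13867 / 55925 = 0.247957.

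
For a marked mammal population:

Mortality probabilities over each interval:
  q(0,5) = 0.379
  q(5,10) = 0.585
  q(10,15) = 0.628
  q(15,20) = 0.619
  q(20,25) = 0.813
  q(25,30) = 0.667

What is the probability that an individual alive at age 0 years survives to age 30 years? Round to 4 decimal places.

P(survive 0→30) = (1 − 0.379) × (1 − 0.585) × (1 − 0.628) × (1 − 0.619) × (1 − 0.813) × (1 − 0.667).
= 0.621 × 0.415 × 0.372 × 0.381 × 0.187 × 0.333 = 0.002275.

0.0023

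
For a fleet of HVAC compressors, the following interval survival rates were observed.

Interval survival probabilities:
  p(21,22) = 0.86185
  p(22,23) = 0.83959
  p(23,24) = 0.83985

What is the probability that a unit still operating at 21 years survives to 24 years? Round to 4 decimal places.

Survival from 21 to 24 is the product of surviving each interval: 0.86185 × 0.83959 × 0.83985.
= 0.607716.

0.6077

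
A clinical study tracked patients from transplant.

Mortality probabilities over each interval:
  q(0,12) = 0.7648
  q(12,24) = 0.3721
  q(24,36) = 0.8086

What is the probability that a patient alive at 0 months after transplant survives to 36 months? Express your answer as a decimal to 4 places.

P(survive 0→36) = (1 − 0.7648) × (1 − 0.3721) × (1 − 0.8086).
= 0.2352 × 0.6279 × 0.1914 = 0.028266.

0.0283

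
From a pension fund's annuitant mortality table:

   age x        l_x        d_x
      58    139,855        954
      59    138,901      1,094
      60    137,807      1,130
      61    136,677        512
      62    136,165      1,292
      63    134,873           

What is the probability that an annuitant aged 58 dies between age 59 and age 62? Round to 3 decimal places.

0.020

This is the probability of reaching 59 but not 62, conditional on being alive at 58: (l_59 − l_62) / l_58.
= (138,901 − 136,165) / 139,855 = 2,736 / 139,855 = 0.019563.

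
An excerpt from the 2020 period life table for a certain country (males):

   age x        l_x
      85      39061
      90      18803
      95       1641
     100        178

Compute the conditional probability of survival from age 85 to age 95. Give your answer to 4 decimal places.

0.0420

The conditional survival probability is l_95/l_85 = 1641/39061 = 0.042011.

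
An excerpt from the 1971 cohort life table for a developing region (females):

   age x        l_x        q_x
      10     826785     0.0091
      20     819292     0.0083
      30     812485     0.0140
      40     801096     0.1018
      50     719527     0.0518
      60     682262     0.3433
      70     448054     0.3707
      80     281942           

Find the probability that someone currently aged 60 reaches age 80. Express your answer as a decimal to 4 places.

0.4132

We want 20p60 = l_80/l_60.
The conditional survival probability is l_80/l_60 = 281942/682262 = 0.413246.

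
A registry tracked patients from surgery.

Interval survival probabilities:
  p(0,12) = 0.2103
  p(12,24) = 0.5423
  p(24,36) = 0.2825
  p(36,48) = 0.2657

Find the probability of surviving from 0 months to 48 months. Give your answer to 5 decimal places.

0.00856

P(survive 0→48) = 0.2103 × 0.5423 × 0.2825 × 0.2657.
= 0.008560.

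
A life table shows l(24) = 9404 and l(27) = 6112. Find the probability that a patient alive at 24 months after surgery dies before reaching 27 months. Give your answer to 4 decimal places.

P(die before 27 | alive at 24) = 1 − l(27)/l(24) = 1 − 6112/9404 = (3292)/9404 = 0.350064.

0.3501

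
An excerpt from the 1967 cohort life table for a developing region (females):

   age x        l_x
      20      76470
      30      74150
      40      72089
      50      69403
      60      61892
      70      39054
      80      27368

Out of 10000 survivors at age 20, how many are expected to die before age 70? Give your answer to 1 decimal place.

The relevant probability is 1 − 39054/76470 = 0.489290.
Expected number = 10000 × 0.489290 = 4892.9.

4892.9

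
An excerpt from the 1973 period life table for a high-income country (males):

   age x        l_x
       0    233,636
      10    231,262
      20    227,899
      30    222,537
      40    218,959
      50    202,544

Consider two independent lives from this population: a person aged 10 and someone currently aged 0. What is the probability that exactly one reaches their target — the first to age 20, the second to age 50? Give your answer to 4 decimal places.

0.1438

p₁ = l_20/l_10 = 227,899/231,262 = 0.985458; p₂ = l_50/l_0 = 202,544/233,636 = 0.866921.
P(exactly one) = p₁(1−p₂) + (1−p₁)p₂ = 0.131144 + 0.012607 = 0.143751.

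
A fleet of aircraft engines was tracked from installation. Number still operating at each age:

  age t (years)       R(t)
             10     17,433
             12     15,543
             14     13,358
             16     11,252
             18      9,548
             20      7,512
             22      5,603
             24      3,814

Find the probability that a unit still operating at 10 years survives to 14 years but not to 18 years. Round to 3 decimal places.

0.219

This is the probability of reaching 14 but not 18, conditional on being operational at 10: (R(14) − R(18)) / R(10).
= (13,358 − 9,548) / 17,433 = 3,810 / 17,433 = 0.218551.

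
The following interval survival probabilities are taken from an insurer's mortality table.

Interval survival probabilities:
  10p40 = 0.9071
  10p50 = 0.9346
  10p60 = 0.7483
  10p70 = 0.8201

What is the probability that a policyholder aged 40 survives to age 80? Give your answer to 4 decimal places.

0.5203

Chaining the interval survival probabilities: 0.9071 × 0.9346 × 0.7483 × 0.8201.
= 0.520264.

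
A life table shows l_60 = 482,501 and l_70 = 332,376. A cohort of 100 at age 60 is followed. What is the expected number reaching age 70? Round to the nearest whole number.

69

The relevant probability is 332,376/482,501 = 0.688861.
Expected number = 100 × 0.688861 = 69.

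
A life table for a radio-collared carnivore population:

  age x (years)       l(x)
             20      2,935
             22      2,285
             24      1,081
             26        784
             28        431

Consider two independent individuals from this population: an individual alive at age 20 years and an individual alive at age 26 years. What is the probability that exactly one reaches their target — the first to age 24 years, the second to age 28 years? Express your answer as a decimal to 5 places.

p₁ = l(24)/l(20) = 1,081/2,935 = 0.368313; p₂ = l(28)/l(26) = 431/784 = 0.549745.
P(exactly one) = p₁(1−p₂) + (1−p₁)p₂ = 0.165835 + 0.347267 = 0.513102.

0.51310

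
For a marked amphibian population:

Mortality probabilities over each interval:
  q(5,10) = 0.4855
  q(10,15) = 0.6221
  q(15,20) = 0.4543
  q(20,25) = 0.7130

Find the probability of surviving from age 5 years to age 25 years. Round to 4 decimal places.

0.0305

P(survive 5→25) = (1 − 0.4855) × (1 − 0.6221) × (1 − 0.4543) × (1 − 0.7130).
= 0.5145 × 0.3779 × 0.5457 × 0.2870 = 0.030451.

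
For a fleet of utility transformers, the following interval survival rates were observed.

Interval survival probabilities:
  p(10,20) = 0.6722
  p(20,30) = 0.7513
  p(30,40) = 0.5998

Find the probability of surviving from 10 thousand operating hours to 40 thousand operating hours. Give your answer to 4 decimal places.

P(survive 10→40) = 0.6722 × 0.7513 × 0.5998.
= 0.302913.

0.3029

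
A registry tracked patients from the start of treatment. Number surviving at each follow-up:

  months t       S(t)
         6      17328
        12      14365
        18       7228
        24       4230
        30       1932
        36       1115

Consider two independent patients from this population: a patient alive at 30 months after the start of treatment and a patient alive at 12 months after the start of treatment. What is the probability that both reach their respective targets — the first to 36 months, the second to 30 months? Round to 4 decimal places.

p₁ = S(36)/S(30) = 1115/1932 = 0.577122; p₂ = S(30)/S(12) = 1932/14365 = 0.134494.
P(both) = p₁ × p₂ = 0.577122 × 0.134494 = 0.077619.

0.0776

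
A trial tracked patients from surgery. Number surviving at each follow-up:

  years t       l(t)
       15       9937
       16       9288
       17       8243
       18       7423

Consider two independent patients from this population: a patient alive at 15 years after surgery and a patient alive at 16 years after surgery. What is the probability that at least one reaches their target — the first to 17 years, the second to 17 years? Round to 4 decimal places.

0.9808

p₁ = l(17)/l(15) = 8243/9937 = 0.829526; p₂ = l(17)/l(16) = 8243/9288 = 0.887489.
P(at least one) = 1 − (1−p₁)(1−p₂) = 1 − 0.170474 × 0.112511 = 0.980820.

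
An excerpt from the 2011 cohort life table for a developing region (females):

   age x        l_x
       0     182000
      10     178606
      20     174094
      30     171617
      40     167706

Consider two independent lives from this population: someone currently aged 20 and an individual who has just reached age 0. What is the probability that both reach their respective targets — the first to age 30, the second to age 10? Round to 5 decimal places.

0.96739

p₁ = l_30/l_20 = 171617/174094 = 0.985772; p₂ = l_10/l_0 = 178606/182000 = 0.981352.
P(both) = p₁ × p₂ = 0.985772 × 0.981352 = 0.967389.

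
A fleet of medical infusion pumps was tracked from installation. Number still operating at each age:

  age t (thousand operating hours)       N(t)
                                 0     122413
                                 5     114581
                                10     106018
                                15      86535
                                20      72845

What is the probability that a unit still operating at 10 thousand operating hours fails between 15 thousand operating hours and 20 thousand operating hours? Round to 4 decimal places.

0.1291

This is the probability of reaching 15 but not 20, conditional on being operational at 10: (N(15) − N(20)) / N(10).
= (86535 − 72845) / 106018 = 13690 / 106018 = 0.129129.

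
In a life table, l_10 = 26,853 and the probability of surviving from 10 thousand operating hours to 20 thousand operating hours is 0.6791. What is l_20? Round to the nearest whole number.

l_20 = l_10 × p = 26,853 × 0.6791 = 18236.

18236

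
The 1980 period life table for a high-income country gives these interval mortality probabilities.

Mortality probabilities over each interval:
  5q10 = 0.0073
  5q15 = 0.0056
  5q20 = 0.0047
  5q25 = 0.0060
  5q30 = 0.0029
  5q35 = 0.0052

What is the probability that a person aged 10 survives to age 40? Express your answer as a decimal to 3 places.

0.969

Survival from 10 to 40 is the product of surviving each interval: (1 − 0.0073) × (1 − 0.0056) × (1 − 0.0047) × (1 − 0.0060) × (1 − 0.0029) × (1 − 0.0052).
= 0.9927 × 0.9944 × 0.9953 × 0.9940 × 0.9971 × 0.9948 = 0.968711.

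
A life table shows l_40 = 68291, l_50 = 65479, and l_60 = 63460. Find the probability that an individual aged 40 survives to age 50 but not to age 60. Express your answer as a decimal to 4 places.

0.0296

We want 10|10q40 = (l_50 − l_60)/l_40.
This is the probability of reaching 50 but not 60, conditional on being alive at 40: (l_50 − l_60) / l_40.
= (65479 − 63460) / 68291 = 2019 / 68291 = 0.029565.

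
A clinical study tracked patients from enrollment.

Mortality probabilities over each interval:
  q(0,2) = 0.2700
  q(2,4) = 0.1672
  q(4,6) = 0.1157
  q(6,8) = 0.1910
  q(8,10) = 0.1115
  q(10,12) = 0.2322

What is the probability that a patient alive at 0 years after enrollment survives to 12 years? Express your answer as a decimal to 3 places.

0.297

The overall survival probability is (1 − 0.2700) × (1 − 0.1672) × (1 − 0.1157) × (1 − 0.1910) × (1 − 0.1115) × (1 − 0.2322).
= 0.7300 × 0.8328 × 0.8843 × 0.8090 × 0.8885 × 0.7678 = 0.296700.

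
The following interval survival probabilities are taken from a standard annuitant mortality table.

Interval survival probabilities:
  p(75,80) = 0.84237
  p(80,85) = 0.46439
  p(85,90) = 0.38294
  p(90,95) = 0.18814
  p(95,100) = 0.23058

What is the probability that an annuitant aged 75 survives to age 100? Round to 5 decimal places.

The overall survival probability is 0.84237 × 0.46439 × 0.38294 × 0.18814 × 0.23058.
= 0.006499.

0.00650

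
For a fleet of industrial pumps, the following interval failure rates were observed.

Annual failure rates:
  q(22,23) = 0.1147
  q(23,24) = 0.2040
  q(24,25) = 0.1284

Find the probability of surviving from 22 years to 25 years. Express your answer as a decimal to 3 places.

0.614

Chaining the interval survival probabilities: (1 − 0.1147) × (1 − 0.2040) × (1 − 0.1284).
= 0.8853 × 0.7960 × 0.8716 = 0.614215.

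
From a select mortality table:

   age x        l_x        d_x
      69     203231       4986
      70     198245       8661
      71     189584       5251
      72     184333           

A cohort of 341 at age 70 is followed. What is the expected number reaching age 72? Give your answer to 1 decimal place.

317.1

The relevant probability is 184333/198245 = 0.929824.
Expected number = 341 × 0.929824 = 317.1.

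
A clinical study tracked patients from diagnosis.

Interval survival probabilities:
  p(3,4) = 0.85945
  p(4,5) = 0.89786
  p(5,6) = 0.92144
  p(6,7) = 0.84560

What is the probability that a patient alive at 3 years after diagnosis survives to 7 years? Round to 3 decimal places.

0.601

Survival from 3 to 7 is the product of surviving each interval: 0.85945 × 0.89786 × 0.92144 × 0.84560.
= 0.601259.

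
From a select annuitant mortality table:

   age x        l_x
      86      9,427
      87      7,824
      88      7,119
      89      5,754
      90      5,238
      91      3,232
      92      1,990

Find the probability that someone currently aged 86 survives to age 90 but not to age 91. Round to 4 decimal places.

0.2128

We want 4|1q86 = (l_90 − l_91)/l_86.
This is the probability of reaching 90 but not 91, conditional on being alive at 86: (l_90 − l_91) / l_86.
= (5,238 − 3,232) / 9,427 = 2,006 / 9,427 = 0.212793.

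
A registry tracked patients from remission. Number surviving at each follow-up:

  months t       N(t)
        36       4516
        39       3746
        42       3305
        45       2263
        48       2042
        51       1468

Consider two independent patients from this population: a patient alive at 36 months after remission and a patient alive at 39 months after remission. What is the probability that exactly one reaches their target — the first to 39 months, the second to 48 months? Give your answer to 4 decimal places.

p₁ = N(39)/N(36) = 3746/4516 = 0.829495; p₂ = N(48)/N(39) = 2042/3746 = 0.545115.
P(exactly one) = p₁(1−p₂) + (1−p₁)p₂ = 0.377325 + 0.092945 = 0.470270.

0.4703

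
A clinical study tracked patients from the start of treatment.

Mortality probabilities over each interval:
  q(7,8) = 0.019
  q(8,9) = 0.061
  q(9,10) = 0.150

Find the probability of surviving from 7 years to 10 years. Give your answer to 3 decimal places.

Chaining the interval survival probabilities: (1 − 0.019) × (1 − 0.061) × (1 − 0.150).
= 0.981 × 0.939 × 0.850 = 0.782985.

0.783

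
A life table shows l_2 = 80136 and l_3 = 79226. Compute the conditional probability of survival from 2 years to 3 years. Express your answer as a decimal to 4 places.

The conditional survival probability is l_3/l_2 = 79226/80136 = 0.988644.

0.9886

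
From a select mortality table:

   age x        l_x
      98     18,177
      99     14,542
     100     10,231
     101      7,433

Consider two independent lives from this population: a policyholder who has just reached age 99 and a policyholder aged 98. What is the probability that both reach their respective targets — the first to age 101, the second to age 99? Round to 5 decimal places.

0.40892

p₁ = l_101/l_99 = 7,433/14,542 = 0.511140; p₂ = l_99/l_98 = 14,542/18,177 = 0.800022.
P(both) = p₁ × p₂ = 0.511140 × 0.800022 = 0.408923.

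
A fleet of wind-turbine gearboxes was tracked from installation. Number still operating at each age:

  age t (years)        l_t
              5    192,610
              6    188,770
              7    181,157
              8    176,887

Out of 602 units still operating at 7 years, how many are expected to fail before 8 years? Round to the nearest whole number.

The relevant probability is 1 − 176,887/181,157 = 0.023571.
Expected number = 602 × 0.023571 = 14.

14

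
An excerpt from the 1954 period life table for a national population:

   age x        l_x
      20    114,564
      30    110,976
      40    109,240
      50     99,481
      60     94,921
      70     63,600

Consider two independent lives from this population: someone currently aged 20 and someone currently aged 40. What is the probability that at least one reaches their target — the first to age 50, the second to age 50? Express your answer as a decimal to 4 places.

p₁ = l_50/l_20 = 99,481/114,564 = 0.868344; p₂ = l_50/l_40 = 99,481/109,240 = 0.910665.
P(at least one) = 1 − (1−p₁)(1−p₂) = 1 − 0.131656 × 0.089335 = 0.988239.

0.9882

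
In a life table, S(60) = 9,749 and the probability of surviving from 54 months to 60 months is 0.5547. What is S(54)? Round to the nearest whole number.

17575

S(54) = S(60) / p = 9,749 / 0.5547 = 17575.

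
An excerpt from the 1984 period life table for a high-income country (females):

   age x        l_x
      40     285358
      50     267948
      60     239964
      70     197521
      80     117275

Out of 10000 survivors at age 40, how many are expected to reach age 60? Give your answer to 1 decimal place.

The relevant probability is 239964/285358 = 0.840923.
Expected number = 10000 × 0.840923 = 8409.2.

8409.2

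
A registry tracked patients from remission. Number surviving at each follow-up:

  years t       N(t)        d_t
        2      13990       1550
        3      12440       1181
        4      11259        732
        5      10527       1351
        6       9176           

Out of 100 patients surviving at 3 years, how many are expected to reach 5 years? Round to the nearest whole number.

85

The relevant probability is 10527/12440 = 0.846222.
Expected number = 100 × 0.846222 = 85.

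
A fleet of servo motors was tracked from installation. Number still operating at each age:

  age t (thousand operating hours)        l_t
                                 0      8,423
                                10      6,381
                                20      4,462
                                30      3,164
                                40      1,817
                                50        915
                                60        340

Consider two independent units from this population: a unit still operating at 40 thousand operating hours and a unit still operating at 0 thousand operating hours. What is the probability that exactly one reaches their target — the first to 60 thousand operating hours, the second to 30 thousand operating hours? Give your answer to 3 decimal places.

0.422

p₁ = l_60/l_40 = 340/1,817 = 0.187122; p₂ = l_30/l_0 = 3,164/8,423 = 0.375638.
P(exactly one) = p₁(1−p₂) + (1−p₁)p₂ = 0.116832 + 0.305348 = 0.422180.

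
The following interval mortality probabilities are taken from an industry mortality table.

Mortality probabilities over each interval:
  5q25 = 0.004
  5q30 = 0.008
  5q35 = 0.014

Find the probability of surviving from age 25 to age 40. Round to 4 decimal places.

The overall survival probability is (1 − 0.004) × (1 − 0.008) × (1 − 0.014).
= 0.996 × 0.992 × 0.986 = 0.974200.

0.9742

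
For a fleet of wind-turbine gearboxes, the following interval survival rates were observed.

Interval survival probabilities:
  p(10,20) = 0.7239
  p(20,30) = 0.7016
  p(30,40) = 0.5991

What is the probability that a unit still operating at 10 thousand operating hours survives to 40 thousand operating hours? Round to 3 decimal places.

P(survive 10→40) = 0.7239 × 0.7016 × 0.5991.
= 0.304276.

0.304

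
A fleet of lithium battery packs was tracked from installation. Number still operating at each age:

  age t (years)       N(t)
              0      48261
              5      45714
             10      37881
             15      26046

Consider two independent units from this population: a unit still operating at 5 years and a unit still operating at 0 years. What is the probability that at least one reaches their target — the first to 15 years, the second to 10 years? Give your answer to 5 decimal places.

0.90746

p₁ = N(15)/N(5) = 26046/45714 = 0.569760; p₂ = N(10)/N(0) = 37881/48261 = 0.784920.
P(at least one) = 1 − (1−p₁)(1−p₂) = 1 − 0.430240 × 0.215080 = 0.907464.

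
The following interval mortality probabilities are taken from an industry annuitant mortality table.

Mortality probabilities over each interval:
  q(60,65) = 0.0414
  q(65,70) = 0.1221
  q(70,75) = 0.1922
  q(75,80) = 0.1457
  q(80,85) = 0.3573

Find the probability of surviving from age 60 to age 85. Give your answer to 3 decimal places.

Survival from 60 to 85 is the product of surviving each interval: (1 − 0.0414) × (1 − 0.1221) × (1 − 0.1922) × (1 − 0.1457) × (1 − 0.3573).
= 0.9586 × 0.8779 × 0.8078 × 0.8543 × 0.6427 = 0.373254.

0.373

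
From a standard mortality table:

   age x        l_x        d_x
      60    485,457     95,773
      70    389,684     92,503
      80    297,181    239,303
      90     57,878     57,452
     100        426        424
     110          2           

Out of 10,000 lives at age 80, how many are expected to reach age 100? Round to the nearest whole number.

14

The relevant probability is 426/297,181 = 0.001433.
Expected number = 10,000 × 0.001433 = 14.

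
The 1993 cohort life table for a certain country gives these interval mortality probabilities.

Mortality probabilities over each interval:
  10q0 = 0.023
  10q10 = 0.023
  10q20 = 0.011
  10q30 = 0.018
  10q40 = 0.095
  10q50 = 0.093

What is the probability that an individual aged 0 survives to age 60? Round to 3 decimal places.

0.761

Chaining the interval survival probabilities: (1 − 0.023) × (1 − 0.023) × (1 − 0.011) × (1 − 0.018) × (1 − 0.095) × (1 − 0.093).
= 0.977 × 0.977 × 0.989 × 0.982 × 0.905 × 0.907 = 0.760944.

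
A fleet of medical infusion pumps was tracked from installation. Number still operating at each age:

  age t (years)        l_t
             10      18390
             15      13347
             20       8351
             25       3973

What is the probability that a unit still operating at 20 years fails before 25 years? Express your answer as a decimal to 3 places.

P(fail before 25 | operational at 20) = 1 − l_25/l_20 = 1 − 3973/8351 = (4378)/8351 = 0.524249.

0.524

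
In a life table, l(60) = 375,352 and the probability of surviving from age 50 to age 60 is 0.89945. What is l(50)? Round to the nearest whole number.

l(50) = l(60) / p = 375,352 / 0.89945 = 417313.

417313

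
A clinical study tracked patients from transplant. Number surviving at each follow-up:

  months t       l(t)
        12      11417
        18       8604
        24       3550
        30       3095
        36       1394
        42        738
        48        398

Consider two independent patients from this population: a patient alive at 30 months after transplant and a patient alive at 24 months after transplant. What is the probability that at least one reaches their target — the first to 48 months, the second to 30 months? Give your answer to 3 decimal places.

p₁ = l(48)/l(30) = 398/3095 = 0.128595; p₂ = l(30)/l(24) = 3095/3550 = 0.871831.
P(at least one) = 1 − (1−p₁)(1−p₂) = 1 − 0.871405 × 0.128169 = 0.888313.

0.888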